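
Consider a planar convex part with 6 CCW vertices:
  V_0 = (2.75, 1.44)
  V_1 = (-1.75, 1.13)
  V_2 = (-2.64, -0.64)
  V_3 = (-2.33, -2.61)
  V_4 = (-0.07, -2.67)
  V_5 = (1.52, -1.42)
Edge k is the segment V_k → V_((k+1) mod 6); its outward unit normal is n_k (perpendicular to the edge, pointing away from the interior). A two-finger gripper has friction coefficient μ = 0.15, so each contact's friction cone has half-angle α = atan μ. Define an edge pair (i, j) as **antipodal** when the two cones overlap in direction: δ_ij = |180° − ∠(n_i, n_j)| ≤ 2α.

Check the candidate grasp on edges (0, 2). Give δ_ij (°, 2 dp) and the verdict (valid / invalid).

δ = 85.00°, invalid

α = atan 0.15 = 8.53°;  2α = 17.06°
edge 0: e_0 = (-4.50, -0.31);  n_0 = (-0.0687, +0.9976)
edge 2: e_2 = (+0.31, -1.97);  n_2 = (-0.9878, -0.1554)
∠(n_0, n_2) = 95.00°
δ = |180° − 95.00°| = 85.00°
85.00° > 2α = 17.06°  →  invalid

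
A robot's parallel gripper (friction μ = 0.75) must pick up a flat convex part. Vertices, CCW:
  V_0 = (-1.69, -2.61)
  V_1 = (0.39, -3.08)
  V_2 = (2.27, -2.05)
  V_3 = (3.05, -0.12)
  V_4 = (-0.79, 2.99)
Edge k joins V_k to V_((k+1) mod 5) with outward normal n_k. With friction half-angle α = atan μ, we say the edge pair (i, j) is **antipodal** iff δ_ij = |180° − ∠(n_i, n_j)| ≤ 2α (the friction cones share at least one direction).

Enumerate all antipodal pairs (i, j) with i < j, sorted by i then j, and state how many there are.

count = 5; pairs: (0,3), (1,3), (1,4), (2,4), (3,4)

α = atan 0.75 = 36.87°;  2α = 73.74°
n_0 = (-0.2204, -0.9754)
n_1 = (+0.4805, -0.8770)
n_2 = (+0.9271, -0.3747)
n_3 = (+0.6294, +0.7771)
n_4 = (-0.9873, +0.1587)
  (0,1): δ = 138.55°  ·
  (0,2): δ = 99.27°  ·
  (0,3): δ = 26.27°  ✓
  (0,4): δ = 93.60°  ·
  (1,2): δ = 140.72°  ·
  (1,3): δ = 67.72°  ✓
  (1,4): δ = 52.15°  ✓
  (2,3): δ = 107.00°  ·
  (2,4): δ = 12.88°  ✓
  (3,4): δ = 60.13°  ✓
antipodal pairs: 5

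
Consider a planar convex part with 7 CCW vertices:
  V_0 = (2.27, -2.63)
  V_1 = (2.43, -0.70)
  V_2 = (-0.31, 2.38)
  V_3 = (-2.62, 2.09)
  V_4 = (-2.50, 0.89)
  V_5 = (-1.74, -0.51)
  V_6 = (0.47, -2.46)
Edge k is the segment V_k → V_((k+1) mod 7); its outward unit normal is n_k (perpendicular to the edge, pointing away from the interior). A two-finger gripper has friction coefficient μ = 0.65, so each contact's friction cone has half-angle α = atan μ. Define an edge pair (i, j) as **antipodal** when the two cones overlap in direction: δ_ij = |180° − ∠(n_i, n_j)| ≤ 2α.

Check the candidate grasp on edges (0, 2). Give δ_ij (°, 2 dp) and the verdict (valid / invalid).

δ = 78.11°, invalid

α = atan 0.65 = 33.02°;  2α = 66.05°
edge 0: e_0 = (+0.16, +1.93);  n_0 = (+0.9966, -0.0826)
edge 2: e_2 = (-2.31, -0.29);  n_2 = (-0.1246, +0.9922)
∠(n_0, n_2) = 101.89°
δ = |180° − 101.89°| = 78.11°
78.11° > 2α = 66.05°  →  invalid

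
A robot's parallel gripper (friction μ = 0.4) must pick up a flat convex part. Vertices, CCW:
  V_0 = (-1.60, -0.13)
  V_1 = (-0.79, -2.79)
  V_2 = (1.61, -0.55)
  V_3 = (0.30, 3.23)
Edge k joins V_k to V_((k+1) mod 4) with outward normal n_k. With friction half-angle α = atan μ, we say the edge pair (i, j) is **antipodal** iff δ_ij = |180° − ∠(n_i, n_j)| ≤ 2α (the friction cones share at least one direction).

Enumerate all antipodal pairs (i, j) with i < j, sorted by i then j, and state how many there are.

α = atan 0.4 = 21.80°;  2α = 43.60°
n_0 = (-0.9566, -0.2913)
n_1 = (+0.6823, -0.7311)
n_2 = (+0.9449, +0.3275)
n_3 = (-0.8705, +0.4922)
  (0,1): δ = 63.91°  ·
  (0,2): δ = 2.18°  ✓
  (0,3): δ = 133.58°  ·
  (1,2): δ = 113.91°  ·
  (1,3): δ = 17.49°  ✓
  (2,3): δ = 48.60°  ·
antipodal pairs: 2

count = 2; pairs: (0,2), (1,3)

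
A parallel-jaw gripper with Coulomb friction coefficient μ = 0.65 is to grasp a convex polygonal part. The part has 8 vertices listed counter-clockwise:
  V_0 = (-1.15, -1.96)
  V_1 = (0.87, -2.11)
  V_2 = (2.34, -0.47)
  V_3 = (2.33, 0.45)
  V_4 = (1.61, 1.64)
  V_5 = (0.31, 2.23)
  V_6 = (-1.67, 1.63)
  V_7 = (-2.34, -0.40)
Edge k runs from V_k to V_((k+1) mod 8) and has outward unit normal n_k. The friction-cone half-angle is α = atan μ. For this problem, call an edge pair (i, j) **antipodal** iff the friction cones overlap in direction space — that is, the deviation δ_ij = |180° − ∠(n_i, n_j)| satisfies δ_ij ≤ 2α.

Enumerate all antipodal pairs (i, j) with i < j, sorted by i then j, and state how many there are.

count = 10; pairs: (0,3), (0,4), (0,5), (1,5), (1,6), (2,6), (2,7), (3,6), (3,7), (4,7)

α = atan 0.65 = 33.02°;  2α = 66.05°
n_0 = (-0.0741, -0.9973)
n_1 = (+0.7446, -0.6675)
n_2 = (+0.9999, +0.0109)
n_3 = (+0.8556, +0.5177)
n_4 = (+0.4133, +0.9106)
n_5 = (-0.2900, +0.9570)
n_6 = (-0.9496, +0.3134)
n_7 = (-0.7951, -0.6065)
  (0,1): δ = 127.62°  ·
  (0,2): δ = 85.13°  ·
  (0,3): δ = 54.58°  ✓
  (0,4): δ = 20.16°  ✓
  (0,5): δ = 21.11°  ✓
  (0,6): δ = 75.98°  ·
  (0,7): δ = 131.58°  ·
  (1,2): δ = 137.51°  ·
  (1,3): δ = 106.95°  ·
  (1,4): δ = 72.54°  ·
  (1,5): δ = 31.27°  ✓
  (1,6): δ = 23.61°  ✓
  (1,7): δ = 79.21°  ·
  (2,3): δ = 149.45°  ·
  (2,4): δ = 115.03°  ·
  (2,5): δ = 73.76°  ·
  (2,6): δ = 18.89°  ✓
  (2,7): δ = 36.71°  ✓
  (3,4): δ = 145.59°  ·
  (3,5): δ = 104.32°  ·
  (3,6): δ = 49.44°  ✓
  (3,7): δ = 6.16°  ✓
  (4,5): δ = 138.73°  ·
  (4,6): δ = 83.85°  ·
  (4,7): δ = 28.25°  ✓
  (5,6): δ = 125.12°  ·
  (5,7): δ = 69.52°  ·
  (6,7): δ = 124.40°  ·
antipodal pairs: 10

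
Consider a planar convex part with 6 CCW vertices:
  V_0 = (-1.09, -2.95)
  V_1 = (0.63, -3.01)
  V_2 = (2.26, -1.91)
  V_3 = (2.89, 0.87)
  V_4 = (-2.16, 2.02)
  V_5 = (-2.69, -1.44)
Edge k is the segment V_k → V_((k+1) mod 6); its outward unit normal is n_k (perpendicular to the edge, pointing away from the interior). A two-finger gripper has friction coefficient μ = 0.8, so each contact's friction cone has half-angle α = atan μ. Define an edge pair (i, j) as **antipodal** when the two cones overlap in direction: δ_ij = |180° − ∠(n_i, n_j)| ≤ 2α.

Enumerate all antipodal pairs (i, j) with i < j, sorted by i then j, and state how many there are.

count = 6; pairs: (0,3), (1,3), (1,4), (2,4), (2,5), (3,5)

α = atan 0.8 = 38.66°;  2α = 77.32°
n_0 = (-0.0349, -0.9994)
n_1 = (+0.5594, -0.8289)
n_2 = (+0.9753, -0.2210)
n_3 = (+0.2220, +0.9750)
n_4 = (-0.9885, +0.1514)
n_5 = (-0.6864, -0.7273)
  (0,1): δ = 143.99°  ·
  (0,2): δ = 100.77°  ·
  (0,3): δ = 10.83°  ✓
  (0,4): δ = 83.29°  ·
  (0,5): δ = 138.66°  ·
  (1,2): δ = 136.78°  ·
  (1,3): δ = 46.84°  ✓
  (1,4): δ = 47.28°  ✓
  (1,5): δ = 102.64°  ·
  (2,3): δ = 90.06°  ·
  (2,4): δ = 4.06°  ✓
  (2,5): δ = 59.43°  ✓
  (3,4): δ = 85.88°  ·
  (3,5): δ = 30.51°  ✓
  (4,5): δ = 124.63°  ·
antipodal pairs: 6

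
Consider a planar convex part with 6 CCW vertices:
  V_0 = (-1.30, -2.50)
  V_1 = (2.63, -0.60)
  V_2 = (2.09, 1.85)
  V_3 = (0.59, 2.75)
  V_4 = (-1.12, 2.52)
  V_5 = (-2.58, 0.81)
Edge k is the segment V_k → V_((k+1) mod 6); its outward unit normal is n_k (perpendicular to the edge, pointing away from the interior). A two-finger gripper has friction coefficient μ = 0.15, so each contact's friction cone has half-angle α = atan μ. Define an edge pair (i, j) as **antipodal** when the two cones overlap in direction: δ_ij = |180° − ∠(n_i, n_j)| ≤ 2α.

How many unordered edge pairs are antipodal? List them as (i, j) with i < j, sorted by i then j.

count = 1; pairs: (1,5)

α = atan 0.15 = 8.53°;  2α = 17.06°
n_0 = (+0.4353, -0.9003)
n_1 = (+0.9766, +0.2152)
n_2 = (+0.5145, +0.8575)
n_3 = (-0.1333, +0.9911)
n_4 = (-0.7605, +0.6493)
n_5 = (-0.9327, -0.3607)
  (0,1): δ = 103.37°  ·
  (0,2): δ = 56.77°  ·
  (0,3): δ = 18.14°  ·
  (0,4): δ = 23.71°  ·
  (0,5): δ = 85.34°  ·
  (1,2): δ = 133.39°  ·
  (1,3): δ = 94.77°  ·
  (1,4): δ = 52.92°  ·
  (1,5): δ = 8.71°  ✓
  (2,3): δ = 141.38°  ·
  (2,4): δ = 99.53°  ·
  (2,5): δ = 37.89°  ·
  (3,4): δ = 138.15°  ·
  (3,5): δ = 76.52°  ·
  (4,5): δ = 118.37°  ·
antipodal pairs: 1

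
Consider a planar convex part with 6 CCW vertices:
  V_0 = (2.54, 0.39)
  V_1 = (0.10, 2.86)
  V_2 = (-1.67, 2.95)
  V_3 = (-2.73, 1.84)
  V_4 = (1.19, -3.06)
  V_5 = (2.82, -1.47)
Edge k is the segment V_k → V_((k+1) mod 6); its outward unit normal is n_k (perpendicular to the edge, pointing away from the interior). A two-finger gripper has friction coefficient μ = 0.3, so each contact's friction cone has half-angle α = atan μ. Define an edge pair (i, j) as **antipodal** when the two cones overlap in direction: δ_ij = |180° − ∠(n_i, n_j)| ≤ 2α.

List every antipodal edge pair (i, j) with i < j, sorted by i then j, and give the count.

count = 3; pairs: (0,3), (2,4), (3,5)

α = atan 0.3 = 16.70°;  2α = 33.40°
n_0 = (+0.7114, +0.7028)
n_1 = (+0.0508, +0.9987)
n_2 = (-0.7232, +0.6906)
n_3 = (-0.7809, -0.6247)
n_4 = (+0.6983, -0.7158)
n_5 = (+0.9889, +0.1489)
  (0,1): δ = 137.56°  ·
  (0,2): δ = 88.33°  ·
  (0,3): δ = 5.99°  ✓
  (0,4): δ = 89.64°  ·
  (0,5): δ = 143.91°  ·
  (1,2): δ = 130.77°  ·
  (1,3): δ = 48.43°  ·
  (1,4): δ = 47.20°  ·
  (1,5): δ = 101.47°  ·
  (2,3): δ = 97.66°  ·
  (2,4): δ = 2.03°  ✓
  (2,5): δ = 52.24°  ·
  (3,4): δ = 84.37°  ·
  (3,5): δ = 30.10°  ✓
  (4,5): δ = 125.73°  ·
antipodal pairs: 3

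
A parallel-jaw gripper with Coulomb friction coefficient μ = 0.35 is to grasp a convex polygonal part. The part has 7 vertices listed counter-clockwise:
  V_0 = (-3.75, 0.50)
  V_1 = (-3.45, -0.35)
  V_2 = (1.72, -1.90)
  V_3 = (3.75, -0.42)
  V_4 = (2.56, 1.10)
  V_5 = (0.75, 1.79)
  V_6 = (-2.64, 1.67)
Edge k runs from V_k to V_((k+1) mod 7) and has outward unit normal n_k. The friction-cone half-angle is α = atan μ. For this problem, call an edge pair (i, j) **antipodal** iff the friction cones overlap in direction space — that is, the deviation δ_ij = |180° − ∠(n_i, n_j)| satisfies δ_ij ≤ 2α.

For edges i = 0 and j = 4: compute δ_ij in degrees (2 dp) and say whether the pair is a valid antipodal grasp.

δ = 49.69°, invalid

α = atan 0.35 = 19.29°;  2α = 38.58°
edge 0: e_0 = (+0.30, -0.85);  n_0 = (-0.9430, -0.3328)
edge 4: e_4 = (-1.81, +0.69);  n_4 = (+0.3562, +0.9344)
∠(n_0, n_4) = 130.31°
δ = |180° − 130.31°| = 49.69°
49.69° > 2α = 38.58°  →  invalid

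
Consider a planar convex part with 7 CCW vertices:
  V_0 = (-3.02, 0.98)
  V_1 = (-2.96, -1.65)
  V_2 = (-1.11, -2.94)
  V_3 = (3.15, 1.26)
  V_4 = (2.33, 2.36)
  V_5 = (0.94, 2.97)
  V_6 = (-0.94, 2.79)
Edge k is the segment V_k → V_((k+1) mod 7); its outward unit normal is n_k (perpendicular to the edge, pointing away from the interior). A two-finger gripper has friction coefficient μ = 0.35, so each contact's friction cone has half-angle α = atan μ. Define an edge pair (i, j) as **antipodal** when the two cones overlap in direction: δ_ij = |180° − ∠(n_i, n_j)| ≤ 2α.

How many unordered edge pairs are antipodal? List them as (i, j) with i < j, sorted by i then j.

α = atan 0.35 = 19.29°;  2α = 38.58°
n_0 = (-0.9997, -0.0228)
n_1 = (-0.5720, -0.8203)
n_2 = (+0.7021, -0.7121)
n_3 = (+0.8017, +0.5977)
n_4 = (+0.4019, +0.9157)
n_5 = (-0.0953, +0.9954)
n_6 = (-0.6564, +0.7544)
  (0,1): δ = 126.19°  ·
  (0,2): δ = 46.71°  ·
  (0,3): δ = 35.40°  ✓
  (0,4): δ = 65.00°  ·
  (0,5): δ = 94.16°  ·
  (0,6): δ = 129.72°  ·
  (1,2): δ = 100.52°  ·
  (1,3): δ = 18.41°  ✓
  (1,4): δ = 11.19°  ✓
  (1,5): δ = 40.36°  ·
  (1,6): δ = 75.92°  ·
  (2,3): δ = 97.89°  ·
  (2,4): δ = 68.29°  ·
  (2,5): δ = 39.12°  ·
  (2,6): δ = 3.56°  ✓
  (3,4): δ = 150.40°  ·
  (3,5): δ = 121.23°  ·
  (3,6): δ = 85.67°  ·
  (4,5): δ = 150.84°  ·
  (4,6): δ = 115.28°  ·
  (5,6): δ = 144.44°  ·
antipodal pairs: 4

count = 4; pairs: (0,3), (1,3), (1,4), (2,6)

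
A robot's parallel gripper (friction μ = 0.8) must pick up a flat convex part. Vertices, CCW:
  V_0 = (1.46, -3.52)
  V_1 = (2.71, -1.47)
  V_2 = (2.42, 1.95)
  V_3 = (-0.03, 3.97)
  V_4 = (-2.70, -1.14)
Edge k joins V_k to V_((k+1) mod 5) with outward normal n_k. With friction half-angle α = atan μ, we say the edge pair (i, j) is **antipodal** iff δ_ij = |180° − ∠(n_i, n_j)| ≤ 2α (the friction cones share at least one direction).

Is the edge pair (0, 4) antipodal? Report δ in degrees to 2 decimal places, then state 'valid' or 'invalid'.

δ = 91.60°, invalid

α = atan 0.8 = 38.66°;  2α = 77.32°
edge 0: e_0 = (+1.25, +2.05);  n_0 = (+0.8538, -0.5206)
edge 4: e_4 = (+4.16, -2.38);  n_4 = (-0.4966, -0.8680)
∠(n_0, n_4) = 88.40°
δ = |180° − 88.40°| = 91.60°
91.60° > 2α = 77.32°  →  invalid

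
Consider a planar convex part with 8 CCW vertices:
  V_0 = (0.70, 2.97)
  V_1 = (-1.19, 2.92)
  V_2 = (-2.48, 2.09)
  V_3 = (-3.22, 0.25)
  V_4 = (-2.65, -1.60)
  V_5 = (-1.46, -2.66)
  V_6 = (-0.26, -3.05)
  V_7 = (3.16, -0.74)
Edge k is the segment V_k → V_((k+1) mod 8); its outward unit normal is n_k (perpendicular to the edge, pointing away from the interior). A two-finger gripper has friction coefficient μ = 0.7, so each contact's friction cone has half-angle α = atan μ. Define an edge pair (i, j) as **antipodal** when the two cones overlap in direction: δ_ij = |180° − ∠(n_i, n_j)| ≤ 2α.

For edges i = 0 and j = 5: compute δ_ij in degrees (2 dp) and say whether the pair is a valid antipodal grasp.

α = atan 0.7 = 34.99°;  2α = 69.98°
edge 0: e_0 = (-1.89, -0.05);  n_0 = (-0.0264, +0.9997)
edge 5: e_5 = (+1.20, -0.39);  n_5 = (-0.3091, -0.9510)
∠(n_0, n_5) = 160.48°
δ = |180° − 160.48°| = 19.52°
19.52° ≤ 2α = 69.98°  →  valid

δ = 19.52°, valid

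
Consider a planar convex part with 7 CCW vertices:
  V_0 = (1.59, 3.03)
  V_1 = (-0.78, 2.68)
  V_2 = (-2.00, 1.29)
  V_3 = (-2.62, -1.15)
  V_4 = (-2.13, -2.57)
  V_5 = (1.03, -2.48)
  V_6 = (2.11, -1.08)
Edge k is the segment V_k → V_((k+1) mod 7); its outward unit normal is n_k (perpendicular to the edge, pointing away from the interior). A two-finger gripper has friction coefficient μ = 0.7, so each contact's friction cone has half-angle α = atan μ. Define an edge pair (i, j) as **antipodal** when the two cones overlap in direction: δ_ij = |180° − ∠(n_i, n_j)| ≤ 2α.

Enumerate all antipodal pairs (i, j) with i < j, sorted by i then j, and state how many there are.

count = 9; pairs: (0,4), (0,5), (1,4), (1,5), (1,6), (2,5), (2,6), (3,5), (3,6)

α = atan 0.7 = 34.99°;  2α = 69.98°
n_0 = (-0.1461, +0.9893)
n_1 = (-0.7516, +0.6597)
n_2 = (-0.9692, +0.2463)
n_3 = (-0.9453, -0.3262)
n_4 = (+0.0285, -0.9996)
n_5 = (+0.7918, -0.6108)
n_6 = (+0.9921, +0.1255)
  (0,1): δ = 139.67°  ·
  (0,2): δ = 112.66°  ·
  (0,3): δ = 79.36°  ·
  (0,4): δ = 6.77°  ✓
  (0,5): δ = 43.95°  ✓
  (0,6): δ = 88.81°  ·
  (1,2): δ = 152.98°  ·
  (1,3): δ = 119.69°  ·
  (1,4): δ = 47.10°  ✓
  (1,5): δ = 3.63°  ✓
  (1,6): δ = 48.48°  ✓
  (2,3): δ = 146.70°  ·
  (2,4): δ = 74.11°  ·
  (2,5): δ = 23.39°  ✓
  (2,6): δ = 21.47°  ✓
  (3,4): δ = 107.41°  ·
  (3,5): δ = 56.69°  ✓
  (3,6): δ = 11.83°  ✓
  (4,5): δ = 129.28°  ·
  (4,6): δ = 84.42°  ·
  (5,6): δ = 135.14°  ·
antipodal pairs: 9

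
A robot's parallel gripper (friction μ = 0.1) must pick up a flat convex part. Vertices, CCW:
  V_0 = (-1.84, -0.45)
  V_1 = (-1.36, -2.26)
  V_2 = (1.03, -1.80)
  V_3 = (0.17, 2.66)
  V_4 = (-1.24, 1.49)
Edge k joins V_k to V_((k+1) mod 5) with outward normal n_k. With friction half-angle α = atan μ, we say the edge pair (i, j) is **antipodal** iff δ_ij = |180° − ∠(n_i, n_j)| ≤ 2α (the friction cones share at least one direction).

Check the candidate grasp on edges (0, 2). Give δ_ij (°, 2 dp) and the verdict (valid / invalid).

α = atan 0.1 = 5.71°;  2α = 11.42°
edge 0: e_0 = (+0.48, -1.81);  n_0 = (-0.9666, -0.2563)
edge 2: e_2 = (-0.86, +4.46);  n_2 = (+0.9819, +0.1893)
∠(n_0, n_2) = 176.06°
δ = |180° − 176.06°| = 3.94°
3.94° ≤ 2α = 11.42°  →  valid

δ = 3.94°, valid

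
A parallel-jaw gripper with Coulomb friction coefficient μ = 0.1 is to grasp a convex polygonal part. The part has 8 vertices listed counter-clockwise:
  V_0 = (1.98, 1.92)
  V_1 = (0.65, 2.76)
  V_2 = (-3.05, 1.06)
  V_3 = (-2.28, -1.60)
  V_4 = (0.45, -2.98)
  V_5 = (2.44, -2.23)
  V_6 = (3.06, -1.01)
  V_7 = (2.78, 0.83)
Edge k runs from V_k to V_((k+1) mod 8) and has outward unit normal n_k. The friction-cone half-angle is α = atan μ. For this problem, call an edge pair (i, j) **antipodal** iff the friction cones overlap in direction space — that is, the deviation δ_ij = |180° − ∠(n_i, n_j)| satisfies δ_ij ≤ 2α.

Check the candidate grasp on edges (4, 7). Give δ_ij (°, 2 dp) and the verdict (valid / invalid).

δ = 74.37°, invalid

α = atan 0.1 = 5.71°;  2α = 11.42°
edge 4: e_4 = (+1.99, +0.75);  n_4 = (+0.3527, -0.9357)
edge 7: e_7 = (-0.80, +1.09);  n_7 = (+0.8062, +0.5917)
∠(n_4, n_7) = 105.63°
δ = |180° − 105.63°| = 74.37°
74.37° > 2α = 11.42°  →  invalid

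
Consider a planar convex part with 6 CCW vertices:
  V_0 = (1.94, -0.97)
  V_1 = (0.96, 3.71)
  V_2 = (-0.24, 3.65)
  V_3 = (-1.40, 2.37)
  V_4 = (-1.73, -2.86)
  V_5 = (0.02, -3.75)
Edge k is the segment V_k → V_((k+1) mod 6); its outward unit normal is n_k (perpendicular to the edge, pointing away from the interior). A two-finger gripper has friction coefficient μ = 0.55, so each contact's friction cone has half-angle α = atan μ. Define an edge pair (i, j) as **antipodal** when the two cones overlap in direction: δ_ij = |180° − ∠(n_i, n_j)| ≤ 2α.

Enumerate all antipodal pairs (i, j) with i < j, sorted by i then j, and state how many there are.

count = 7; pairs: (0,2), (0,3), (0,4), (1,4), (1,5), (2,5), (3,5)

α = atan 0.55 = 28.81°;  2α = 57.62°
n_0 = (+0.9788, +0.2050)
n_1 = (-0.0499, +0.9988)
n_2 = (-0.7410, +0.6715)
n_3 = (-0.9980, +0.0630)
n_4 = (-0.4533, -0.8914)
n_5 = (+0.8228, -0.5683)
  (0,1): δ = 98.96°  ·
  (0,2): δ = 54.01°  ✓
  (0,3): δ = 15.44°  ✓
  (0,4): δ = 51.22°  ✓
  (0,5): δ = 133.54°  ·
  (1,2): δ = 135.05°  ·
  (1,3): δ = 96.47°  ·
  (1,4): δ = 29.82°  ✓
  (1,5): δ = 52.51°  ✓
  (2,3): δ = 141.43°  ·
  (2,4): δ = 74.77°  ·
  (2,5): δ = 7.55°  ✓
  (3,4): δ = 113.35°  ·
  (3,5): δ = 31.02°  ✓
  (4,5): δ = 97.67°  ·
antipodal pairs: 7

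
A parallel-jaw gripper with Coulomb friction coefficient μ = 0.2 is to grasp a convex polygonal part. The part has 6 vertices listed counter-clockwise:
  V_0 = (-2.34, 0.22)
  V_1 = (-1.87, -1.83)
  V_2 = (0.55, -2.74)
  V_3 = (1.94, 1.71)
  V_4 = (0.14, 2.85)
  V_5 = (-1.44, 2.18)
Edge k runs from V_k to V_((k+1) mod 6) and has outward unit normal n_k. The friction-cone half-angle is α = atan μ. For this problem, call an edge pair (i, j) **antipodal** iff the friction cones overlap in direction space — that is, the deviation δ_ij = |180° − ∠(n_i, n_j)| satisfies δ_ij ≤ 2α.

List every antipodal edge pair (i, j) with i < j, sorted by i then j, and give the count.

count = 2; pairs: (1,3), (2,5)

α = atan 0.2 = 11.31°;  2α = 22.62°
n_0 = (-0.9747, -0.2235)
n_1 = (-0.3520, -0.9360)
n_2 = (+0.9545, -0.2982)
n_3 = (+0.5351, +0.8448)
n_4 = (-0.3904, +0.9206)
n_5 = (-0.9088, +0.4173)
  (0,1): δ = 123.52°  ·
  (0,2): δ = 30.26°  ·
  (0,3): δ = 44.74°  ·
  (0,4): δ = 100.07°  ·
  (0,5): δ = 142.42°  ·
  (1,2): δ = 86.74°  ·
  (1,3): δ = 11.74°  ✓
  (1,4): δ = 43.59°  ·
  (1,5): δ = 85.94°  ·
  (2,3): δ = 105.00°  ·
  (2,4): δ = 49.67°  ·
  (2,5): δ = 7.32°  ✓
  (3,4): δ = 124.67°  ·
  (3,5): δ = 82.32°  ·
  (4,5): δ = 137.64°  ·
antipodal pairs: 2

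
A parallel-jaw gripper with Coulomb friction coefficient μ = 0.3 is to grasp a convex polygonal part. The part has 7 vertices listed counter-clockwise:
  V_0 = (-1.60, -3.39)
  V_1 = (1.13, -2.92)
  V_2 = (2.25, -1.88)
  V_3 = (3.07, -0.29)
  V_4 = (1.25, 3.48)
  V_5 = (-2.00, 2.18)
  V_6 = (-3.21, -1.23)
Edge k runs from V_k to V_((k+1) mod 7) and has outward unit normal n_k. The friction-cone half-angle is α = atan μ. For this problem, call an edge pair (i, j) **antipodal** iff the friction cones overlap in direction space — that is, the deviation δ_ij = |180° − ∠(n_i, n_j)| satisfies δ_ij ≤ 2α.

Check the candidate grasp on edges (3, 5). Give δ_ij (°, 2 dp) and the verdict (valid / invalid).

α = atan 0.3 = 16.70°;  2α = 33.40°
edge 3: e_3 = (-1.82, +3.77);  n_3 = (+0.9006, +0.4347)
edge 5: e_5 = (-1.21, -3.41);  n_5 = (-0.9424, +0.3344)
∠(n_3, n_5) = 134.69°
δ = |180° − 134.69°| = 45.31°
45.31° > 2α = 33.40°  →  invalid

δ = 45.31°, invalid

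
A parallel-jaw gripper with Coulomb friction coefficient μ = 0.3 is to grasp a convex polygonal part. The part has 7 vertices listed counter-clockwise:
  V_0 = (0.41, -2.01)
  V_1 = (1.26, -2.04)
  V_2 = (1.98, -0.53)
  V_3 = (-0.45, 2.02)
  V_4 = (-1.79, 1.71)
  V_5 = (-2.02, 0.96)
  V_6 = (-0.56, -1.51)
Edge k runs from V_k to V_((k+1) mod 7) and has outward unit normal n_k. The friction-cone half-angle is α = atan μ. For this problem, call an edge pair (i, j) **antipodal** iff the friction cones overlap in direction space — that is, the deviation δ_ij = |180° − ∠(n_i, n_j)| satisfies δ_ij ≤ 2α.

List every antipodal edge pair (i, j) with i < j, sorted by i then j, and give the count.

count = 4; pairs: (0,3), (1,4), (2,5), (2,6)

α = atan 0.3 = 16.70°;  2α = 33.40°
n_0 = (-0.0353, -0.9994)
n_1 = (+0.9026, -0.4304)
n_2 = (+0.7239, +0.6899)
n_3 = (-0.2254, +0.9743)
n_4 = (-0.9561, +0.2932)
n_5 = (-0.8609, -0.5088)
n_6 = (-0.4582, -0.8889)
  (0,1): δ = 113.47°  ·
  (0,2): δ = 44.36°  ·
  (0,3): δ = 15.05°  ✓
  (0,4): δ = 74.97°  ·
  (0,5): δ = 122.61°  ·
  (0,6): δ = 154.75°  ·
  (1,2): δ = 110.89°  ·
  (1,3): δ = 51.48°  ·
  (1,4): δ = 8.44°  ✓
  (1,5): δ = 56.08°  ·
  (1,6): δ = 88.22°  ·
  (2,3): δ = 120.59°  ·
  (2,4): δ = 60.67°  ·
  (2,5): δ = 13.03°  ✓
  (2,6): δ = 19.11°  ✓
  (3,4): δ = 120.07°  ·
  (3,5): δ = 72.44°  ·
  (3,6): δ = 40.30°  ·
  (4,5): δ = 132.36°  ·
  (4,6): δ = 100.22°  ·
  (5,6): δ = 147.86°  ·
antipodal pairs: 4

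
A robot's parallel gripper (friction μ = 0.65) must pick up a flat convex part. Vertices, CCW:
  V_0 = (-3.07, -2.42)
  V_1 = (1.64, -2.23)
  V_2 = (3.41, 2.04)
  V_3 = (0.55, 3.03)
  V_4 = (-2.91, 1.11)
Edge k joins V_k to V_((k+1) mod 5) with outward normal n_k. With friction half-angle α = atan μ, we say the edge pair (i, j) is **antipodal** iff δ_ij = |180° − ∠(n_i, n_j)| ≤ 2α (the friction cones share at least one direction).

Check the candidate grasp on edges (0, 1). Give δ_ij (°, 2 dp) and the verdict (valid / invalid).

α = atan 0.65 = 33.02°;  2α = 66.05°
edge 0: e_0 = (+4.71, +0.19);  n_0 = (+0.0403, -0.9992)
edge 1: e_1 = (+1.77, +4.27);  n_1 = (+0.9238, -0.3829)
∠(n_0, n_1) = 65.17°
δ = |180° − 65.17°| = 114.83°
114.83° > 2α = 66.05°  →  invalid

δ = 114.83°, invalid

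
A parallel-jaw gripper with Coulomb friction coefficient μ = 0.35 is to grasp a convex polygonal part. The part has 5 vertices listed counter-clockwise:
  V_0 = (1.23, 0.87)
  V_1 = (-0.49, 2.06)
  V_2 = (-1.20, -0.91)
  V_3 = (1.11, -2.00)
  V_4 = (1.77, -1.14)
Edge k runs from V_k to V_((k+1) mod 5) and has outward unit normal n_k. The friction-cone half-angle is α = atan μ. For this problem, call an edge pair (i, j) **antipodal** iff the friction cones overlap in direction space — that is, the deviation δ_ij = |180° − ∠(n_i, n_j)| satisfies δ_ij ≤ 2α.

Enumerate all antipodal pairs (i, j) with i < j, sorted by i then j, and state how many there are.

α = atan 0.35 = 19.29°;  2α = 38.58°
n_0 = (+0.5690, +0.8224)
n_1 = (-0.9726, +0.2325)
n_2 = (-0.4267, -0.9044)
n_3 = (+0.7933, -0.6088)
n_4 = (+0.9658, +0.2595)
  (0,1): δ = 68.77°  ·
  (0,2): δ = 9.42°  ✓
  (0,3): δ = 87.17°  ·
  (0,4): δ = 139.72°  ·
  (1,2): δ = 101.82°  ·
  (1,3): δ = 24.06°  ✓
  (1,4): δ = 28.48°  ✓
  (2,3): δ = 102.24°  ·
  (2,4): δ = 49.70°  ·
  (3,4): δ = 127.46°  ·
antipodal pairs: 3

count = 3; pairs: (0,2), (1,3), (1,4)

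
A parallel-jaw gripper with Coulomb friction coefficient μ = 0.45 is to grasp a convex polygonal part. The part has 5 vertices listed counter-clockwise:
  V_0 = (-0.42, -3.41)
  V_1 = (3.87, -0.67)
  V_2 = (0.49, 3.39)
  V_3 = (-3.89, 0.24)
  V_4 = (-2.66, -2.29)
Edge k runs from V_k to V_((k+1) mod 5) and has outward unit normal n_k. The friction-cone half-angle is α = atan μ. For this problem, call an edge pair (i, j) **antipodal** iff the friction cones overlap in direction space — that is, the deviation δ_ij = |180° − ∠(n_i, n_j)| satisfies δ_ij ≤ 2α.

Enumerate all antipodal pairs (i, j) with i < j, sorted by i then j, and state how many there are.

count = 3; pairs: (0,2), (1,3), (1,4)

α = atan 0.45 = 24.23°;  2α = 48.46°
n_0 = (+0.5383, -0.8428)
n_1 = (+0.7685, +0.6398)
n_2 = (-0.5839, +0.8119)
n_3 = (-0.8993, -0.4372)
n_4 = (-0.4472, -0.8944)
  (0,1): δ = 82.79°  ·
  (0,2): δ = 3.16°  ✓
  (0,3): δ = 83.36°  ·
  (0,4): δ = 120.87°  ·
  (1,2): δ = 94.05°  ·
  (1,3): δ = 13.85°  ✓
  (1,4): δ = 23.66°  ✓
  (2,3): δ = 99.80°  ·
  (2,4): δ = 62.29°  ·
  (3,4): δ = 142.49°  ·
antipodal pairs: 3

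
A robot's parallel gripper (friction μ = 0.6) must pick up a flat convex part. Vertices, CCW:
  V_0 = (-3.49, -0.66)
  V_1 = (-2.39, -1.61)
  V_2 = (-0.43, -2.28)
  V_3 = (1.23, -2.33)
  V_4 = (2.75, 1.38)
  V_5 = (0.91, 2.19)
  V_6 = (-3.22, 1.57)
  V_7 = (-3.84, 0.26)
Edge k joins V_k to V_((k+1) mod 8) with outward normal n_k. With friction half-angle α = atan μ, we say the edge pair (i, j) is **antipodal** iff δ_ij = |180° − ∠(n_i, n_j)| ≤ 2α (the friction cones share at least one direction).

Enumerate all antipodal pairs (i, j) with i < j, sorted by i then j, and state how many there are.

α = atan 0.6 = 30.96°;  2α = 61.93°
n_0 = (-0.6536, -0.7568)
n_1 = (-0.3235, -0.9462)
n_2 = (-0.0301, -0.9995)
n_3 = (+0.9253, -0.3791)
n_4 = (+0.4029, +0.9152)
n_5 = (-0.1485, +0.9889)
n_6 = (-0.9039, +0.4278)
n_7 = (-0.9346, -0.3556)
  (0,1): δ = 158.06°  ·
  (0,2): δ = 140.91°  ·
  (0,3): δ = 71.46°  ·
  (0,4): δ = 17.06°  ✓
  (0,5): δ = 49.35°  ✓
  (0,6): δ = 105.49°  ·
  (0,7): δ = 151.64°  ·
  (1,2): δ = 162.85°  ·
  (1,3): δ = 93.41°  ·
  (1,4): δ = 4.89°  ✓
  (1,5): δ = 27.41°  ✓
  (1,6): δ = 83.54°  ·
  (1,7): δ = 129.70°  ·
  (2,3): δ = 110.55°  ·
  (2,4): δ = 22.03°  ✓
  (2,5): δ = 10.26°  ✓
  (2,6): δ = 66.40°  ·
  (2,7): δ = 112.55°  ·
  (3,4): δ = 91.48°  ·
  (3,5): δ = 59.18°  ✓
  (3,6): δ = 3.05°  ✓
  (3,7): δ = 43.11°  ✓
  (4,5): δ = 147.70°  ·
  (4,6): δ = 91.57°  ·
  (4,7): δ = 45.41°  ✓
  (5,6): δ = 123.86°  ·
  (5,7): δ = 77.71°  ·
  (6,7): δ = 133.84°  ·
antipodal pairs: 10

count = 10; pairs: (0,4), (0,5), (1,4), (1,5), (2,4), (2,5), (3,5), (3,6), (3,7), (4,7)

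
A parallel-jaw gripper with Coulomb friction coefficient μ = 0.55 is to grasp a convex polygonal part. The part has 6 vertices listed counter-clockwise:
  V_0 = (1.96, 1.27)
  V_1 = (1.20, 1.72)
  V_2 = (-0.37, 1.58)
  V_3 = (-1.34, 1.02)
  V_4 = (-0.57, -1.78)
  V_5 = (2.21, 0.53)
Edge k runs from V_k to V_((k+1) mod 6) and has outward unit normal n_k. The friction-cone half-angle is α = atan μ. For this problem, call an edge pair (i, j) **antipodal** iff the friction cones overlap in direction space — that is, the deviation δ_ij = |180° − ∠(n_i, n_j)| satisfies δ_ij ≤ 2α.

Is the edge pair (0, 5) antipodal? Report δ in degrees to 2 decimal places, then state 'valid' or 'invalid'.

α = atan 0.55 = 28.81°;  2α = 57.62°
edge 0: e_0 = (-0.76, +0.45);  n_0 = (+0.5095, +0.8605)
edge 5: e_5 = (-0.25, +0.74);  n_5 = (+0.9474, +0.3201)
∠(n_0, n_5) = 40.70°
δ = |180° − 40.70°| = 139.30°
139.30° > 2α = 57.62°  →  invalid

δ = 139.30°, invalid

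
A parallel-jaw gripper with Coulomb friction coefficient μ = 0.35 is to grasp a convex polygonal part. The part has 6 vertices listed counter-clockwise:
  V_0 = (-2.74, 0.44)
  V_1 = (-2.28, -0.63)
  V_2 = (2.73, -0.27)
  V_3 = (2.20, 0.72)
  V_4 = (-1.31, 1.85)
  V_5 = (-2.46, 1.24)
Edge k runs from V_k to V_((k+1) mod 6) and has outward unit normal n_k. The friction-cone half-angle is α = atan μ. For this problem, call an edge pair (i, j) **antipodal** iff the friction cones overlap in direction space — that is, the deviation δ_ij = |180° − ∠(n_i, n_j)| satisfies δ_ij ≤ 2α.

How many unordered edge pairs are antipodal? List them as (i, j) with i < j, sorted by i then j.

count = 3; pairs: (0,2), (1,3), (1,4)

α = atan 0.35 = 19.29°;  2α = 38.58°
n_0 = (-0.9187, -0.3950)
n_1 = (+0.0717, -0.9974)
n_2 = (+0.8816, +0.4720)
n_3 = (+0.3064, +0.9519)
n_4 = (-0.4686, +0.8834)
n_5 = (-0.9439, +0.3304)
  (0,1): δ = 109.15°  ·
  (0,2): δ = 4.90°  ✓
  (0,3): δ = 48.89°  ·
  (0,4): δ = 94.68°  ·
  (0,5): δ = 137.45°  ·
  (1,2): δ = 65.95°  ·
  (1,3): δ = 21.96°  ✓
  (1,4): δ = 23.83°  ✓
  (1,5): δ = 66.60°  ·
  (2,3): δ = 136.01°  ·
  (2,4): δ = 90.22°  ·
  (2,5): δ = 47.45°  ·
  (3,4): δ = 134.21°  ·
  (3,5): δ = 91.44°  ·
  (4,5): δ = 137.23°  ·
antipodal pairs: 3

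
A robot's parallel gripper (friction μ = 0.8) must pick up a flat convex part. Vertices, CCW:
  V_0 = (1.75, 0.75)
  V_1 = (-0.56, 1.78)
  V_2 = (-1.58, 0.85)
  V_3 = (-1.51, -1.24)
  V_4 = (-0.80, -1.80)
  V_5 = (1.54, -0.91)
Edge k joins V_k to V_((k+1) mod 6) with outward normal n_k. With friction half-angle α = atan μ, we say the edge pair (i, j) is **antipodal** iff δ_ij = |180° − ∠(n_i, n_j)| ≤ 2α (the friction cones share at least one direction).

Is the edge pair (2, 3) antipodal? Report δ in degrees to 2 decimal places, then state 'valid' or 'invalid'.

δ = 130.18°, invalid

α = atan 0.8 = 38.66°;  2α = 77.32°
edge 2: e_2 = (+0.07, -2.09);  n_2 = (-0.9994, -0.0335)
edge 3: e_3 = (+0.71, -0.56);  n_3 = (-0.6193, -0.7852)
∠(n_2, n_3) = 49.82°
δ = |180° − 49.82°| = 130.18°
130.18° > 2α = 77.32°  →  invalid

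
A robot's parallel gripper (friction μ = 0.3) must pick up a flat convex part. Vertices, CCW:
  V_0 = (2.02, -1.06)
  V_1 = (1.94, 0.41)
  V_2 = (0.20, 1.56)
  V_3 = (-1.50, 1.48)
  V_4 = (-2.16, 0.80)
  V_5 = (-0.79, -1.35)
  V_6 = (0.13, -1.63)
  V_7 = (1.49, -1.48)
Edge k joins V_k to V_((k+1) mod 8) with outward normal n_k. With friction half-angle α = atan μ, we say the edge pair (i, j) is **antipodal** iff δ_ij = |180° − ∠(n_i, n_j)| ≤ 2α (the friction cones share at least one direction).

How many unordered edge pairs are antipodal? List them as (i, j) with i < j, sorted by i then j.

count = 6; pairs: (0,4), (1,4), (1,5), (2,5), (2,6), (3,7)

α = atan 0.3 = 16.70°;  2α = 33.40°
n_0 = (+0.9985, +0.0543)
n_1 = (+0.5514, +0.8343)
n_2 = (-0.0470, +0.9989)
n_3 = (-0.7176, +0.6965)
n_4 = (-0.8433, -0.5374)
n_5 = (-0.2912, -0.9567)
n_6 = (+0.1096, -0.9940)
n_7 = (+0.6211, -0.7837)
  (0,1): δ = 126.58°  ·
  (0,2): δ = 90.42°  ·
  (0,3): δ = 47.26°  ·
  (0,4): δ = 29.39°  ✓
  (0,5): δ = 69.96°  ·
  (0,6): δ = 93.18°  ·
  (0,7): δ = 125.28°  ·
  (1,2): δ = 143.84°  ·
  (1,3): δ = 100.68°  ·
  (1,4): δ = 24.03°  ✓
  (1,5): δ = 16.53°  ✓
  (1,6): δ = 39.76°  ·
  (1,7): δ = 71.86°  ·
  (2,3): δ = 136.84°  ·
  (2,4): δ = 60.19°  ·
  (2,5): δ = 19.62°  ✓
  (2,6): δ = 3.60°  ✓
  (2,7): δ = 35.70°  ·
  (3,4): δ = 103.35°  ·
  (3,5): δ = 62.78°  ·
  (3,6): δ = 39.56°  ·
  (3,7): δ = 7.46°  ✓
  (4,5): δ = 139.43°  ·
  (4,6): δ = 116.21°  ·
  (4,7): δ = 84.11°  ·
  (5,6): δ = 156.78°  ·
  (5,7): δ = 124.68°  ·
  (6,7): δ = 147.90°  ·
antipodal pairs: 6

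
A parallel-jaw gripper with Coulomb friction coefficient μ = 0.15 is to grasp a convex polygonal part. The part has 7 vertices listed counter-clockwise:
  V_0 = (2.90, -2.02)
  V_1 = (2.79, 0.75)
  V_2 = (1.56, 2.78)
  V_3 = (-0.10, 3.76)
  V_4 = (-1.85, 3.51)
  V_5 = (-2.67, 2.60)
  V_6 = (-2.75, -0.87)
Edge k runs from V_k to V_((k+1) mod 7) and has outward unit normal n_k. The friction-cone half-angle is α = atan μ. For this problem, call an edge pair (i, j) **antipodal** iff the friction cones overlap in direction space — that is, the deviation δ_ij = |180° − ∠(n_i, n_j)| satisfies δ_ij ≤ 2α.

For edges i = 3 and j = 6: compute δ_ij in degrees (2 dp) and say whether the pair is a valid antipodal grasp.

δ = 19.63°, invalid

α = atan 0.15 = 8.53°;  2α = 17.06°
edge 3: e_3 = (-1.75, -0.25);  n_3 = (-0.1414, +0.9899)
edge 6: e_6 = (+5.65, -1.15);  n_6 = (-0.1995, -0.9799)
∠(n_3, n_6) = 160.37°
δ = |180° − 160.37°| = 19.63°
19.63° > 2α = 17.06°  →  invalid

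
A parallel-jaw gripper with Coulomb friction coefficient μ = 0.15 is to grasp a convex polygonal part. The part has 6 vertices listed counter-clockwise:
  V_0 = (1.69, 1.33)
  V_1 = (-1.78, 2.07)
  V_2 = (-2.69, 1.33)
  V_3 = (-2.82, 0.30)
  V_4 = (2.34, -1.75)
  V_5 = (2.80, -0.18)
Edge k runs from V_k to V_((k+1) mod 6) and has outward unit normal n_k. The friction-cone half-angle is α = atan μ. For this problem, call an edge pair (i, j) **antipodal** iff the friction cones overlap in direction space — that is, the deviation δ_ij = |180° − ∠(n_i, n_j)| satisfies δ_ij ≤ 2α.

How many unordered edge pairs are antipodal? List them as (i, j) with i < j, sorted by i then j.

count = 2; pairs: (0,3), (2,4)

α = atan 0.15 = 8.53°;  2α = 17.06°
n_0 = (+0.2086, +0.9780)
n_1 = (-0.6309, +0.7759)
n_2 = (-0.9921, +0.1252)
n_3 = (-0.3692, -0.9293)
n_4 = (+0.9597, -0.2812)
n_5 = (+0.8057, +0.5923)
  (0,1): δ = 128.84°  ·
  (0,2): δ = 85.16°  ·
  (0,3): δ = 9.63°  ✓
  (0,4): δ = 85.71°  ·
  (0,5): δ = 138.36°  ·
  (1,2): δ = 136.31°  ·
  (1,3): δ = 60.78°  ·
  (1,4): δ = 34.55°  ·
  (1,5): δ = 87.20°  ·
  (2,3): δ = 104.47°  ·
  (2,4): δ = 9.14°  ✓
  (2,5): δ = 43.51°  ·
  (3,4): δ = 84.66°  ·
  (3,5): δ = 32.01°  ·
  (4,5): δ = 127.35°  ·
antipodal pairs: 2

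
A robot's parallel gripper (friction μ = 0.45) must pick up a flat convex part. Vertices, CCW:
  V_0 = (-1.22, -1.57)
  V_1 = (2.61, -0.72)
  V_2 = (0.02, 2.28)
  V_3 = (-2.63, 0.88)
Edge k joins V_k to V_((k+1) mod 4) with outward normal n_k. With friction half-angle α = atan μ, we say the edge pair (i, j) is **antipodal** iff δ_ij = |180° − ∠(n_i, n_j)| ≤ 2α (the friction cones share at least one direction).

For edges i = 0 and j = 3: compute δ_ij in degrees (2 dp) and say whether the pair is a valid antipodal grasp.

δ = 107.41°, invalid

α = atan 0.45 = 24.23°;  2α = 48.46°
edge 0: e_0 = (+3.83, +0.85);  n_0 = (+0.2167, -0.9762)
edge 3: e_3 = (+1.41, -2.45);  n_3 = (-0.8667, -0.4988)
∠(n_0, n_3) = 72.59°
δ = |180° − 72.59°| = 107.41°
107.41° > 2α = 48.46°  →  invalid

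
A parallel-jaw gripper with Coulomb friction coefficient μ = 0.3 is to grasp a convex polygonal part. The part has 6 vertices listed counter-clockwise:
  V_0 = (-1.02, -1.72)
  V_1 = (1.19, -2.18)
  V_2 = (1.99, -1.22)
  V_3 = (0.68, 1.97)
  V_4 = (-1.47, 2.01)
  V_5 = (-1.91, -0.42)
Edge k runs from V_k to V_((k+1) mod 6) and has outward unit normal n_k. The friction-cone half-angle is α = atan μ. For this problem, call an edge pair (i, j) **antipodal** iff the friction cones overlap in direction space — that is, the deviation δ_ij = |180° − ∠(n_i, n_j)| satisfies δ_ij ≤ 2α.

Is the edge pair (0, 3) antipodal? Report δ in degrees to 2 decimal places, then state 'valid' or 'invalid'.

δ = 10.69°, valid

α = atan 0.3 = 16.70°;  2α = 33.40°
edge 0: e_0 = (+2.21, -0.46);  n_0 = (-0.2038, -0.9790)
edge 3: e_3 = (-2.15, +0.04);  n_3 = (+0.0186, +0.9998)
∠(n_0, n_3) = 169.31°
δ = |180° − 169.31°| = 10.69°
10.69° ≤ 2α = 33.40°  →  valid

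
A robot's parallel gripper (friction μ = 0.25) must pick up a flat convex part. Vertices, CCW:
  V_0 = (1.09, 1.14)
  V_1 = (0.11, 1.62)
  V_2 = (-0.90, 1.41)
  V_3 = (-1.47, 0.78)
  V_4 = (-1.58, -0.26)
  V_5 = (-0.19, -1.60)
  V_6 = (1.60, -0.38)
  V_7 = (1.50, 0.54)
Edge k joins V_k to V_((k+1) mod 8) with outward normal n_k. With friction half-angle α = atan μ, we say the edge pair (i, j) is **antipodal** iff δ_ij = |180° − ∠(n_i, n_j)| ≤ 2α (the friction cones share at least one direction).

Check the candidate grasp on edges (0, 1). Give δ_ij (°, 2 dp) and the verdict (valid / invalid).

α = atan 0.25 = 14.04°;  2α = 28.07°
edge 0: e_0 = (-0.98, +0.48);  n_0 = (+0.4399, +0.8981)
edge 1: e_1 = (-1.01, -0.21);  n_1 = (-0.2036, +0.9791)
∠(n_0, n_1) = 37.84°
δ = |180° − 37.84°| = 142.16°
142.16° > 2α = 28.07°  →  invalid

δ = 142.16°, invalid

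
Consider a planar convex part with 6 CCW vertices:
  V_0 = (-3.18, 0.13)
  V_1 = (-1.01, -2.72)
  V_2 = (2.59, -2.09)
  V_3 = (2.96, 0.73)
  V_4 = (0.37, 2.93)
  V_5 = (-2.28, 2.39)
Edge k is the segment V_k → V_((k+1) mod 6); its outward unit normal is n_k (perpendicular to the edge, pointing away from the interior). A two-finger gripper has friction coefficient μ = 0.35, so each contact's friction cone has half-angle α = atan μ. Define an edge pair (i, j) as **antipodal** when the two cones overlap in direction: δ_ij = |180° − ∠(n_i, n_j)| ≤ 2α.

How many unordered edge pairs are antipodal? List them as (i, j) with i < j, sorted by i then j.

α = atan 0.35 = 19.29°;  2α = 38.58°
n_0 = (-0.7956, -0.6058)
n_1 = (+0.1724, -0.9850)
n_2 = (+0.9915, -0.1301)
n_3 = (+0.6474, +0.7622)
n_4 = (-0.1997, +0.9799)
n_5 = (-0.9290, +0.3700)
  (0,1): δ = 117.36°  ·
  (0,2): δ = 44.76°  ·
  (0,3): δ = 12.37°  ✓
  (0,4): δ = 64.23°  ·
  (0,5): δ = 121.00°  ·
  (1,2): δ = 107.40°  ·
  (1,3): δ = 50.27°  ·
  (1,4): δ = 1.59°  ✓
  (1,5): δ = 58.36°  ·
  (2,3): δ = 122.87°  ·
  (2,4): δ = 71.01°  ·
  (2,5): δ = 14.24°  ✓
  (3,4): δ = 128.14°  ·
  (3,5): δ = 71.37°  ·
  (4,5): δ = 123.23°  ·
antipodal pairs: 3

count = 3; pairs: (0,3), (1,4), (2,5)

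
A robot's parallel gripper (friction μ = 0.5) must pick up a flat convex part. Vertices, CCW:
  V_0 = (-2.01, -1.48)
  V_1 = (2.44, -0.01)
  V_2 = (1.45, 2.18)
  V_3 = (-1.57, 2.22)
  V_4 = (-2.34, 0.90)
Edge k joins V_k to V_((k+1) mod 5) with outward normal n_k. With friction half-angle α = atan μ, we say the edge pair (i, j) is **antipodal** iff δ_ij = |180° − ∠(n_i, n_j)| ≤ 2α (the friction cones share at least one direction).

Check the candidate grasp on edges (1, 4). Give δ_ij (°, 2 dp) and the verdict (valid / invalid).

δ = 16.43°, valid

α = atan 0.5 = 26.57°;  2α = 53.13°
edge 1: e_1 = (-0.99, +2.19);  n_1 = (+0.9112, +0.4119)
edge 4: e_4 = (+0.33, -2.38);  n_4 = (-0.9905, -0.1373)
∠(n_1, n_4) = 163.57°
δ = |180° − 163.57°| = 16.43°
16.43° ≤ 2α = 53.13°  →  valid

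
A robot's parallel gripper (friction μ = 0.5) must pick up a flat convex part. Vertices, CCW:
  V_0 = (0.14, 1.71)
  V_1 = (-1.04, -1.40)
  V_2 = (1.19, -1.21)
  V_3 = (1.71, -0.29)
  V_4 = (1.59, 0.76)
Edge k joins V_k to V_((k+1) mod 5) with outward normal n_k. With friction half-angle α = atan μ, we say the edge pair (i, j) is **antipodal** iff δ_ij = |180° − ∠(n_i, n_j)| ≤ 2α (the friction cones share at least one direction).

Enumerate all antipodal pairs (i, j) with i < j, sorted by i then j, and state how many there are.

count = 3; pairs: (0,2), (0,3), (1,4)

α = atan 0.5 = 26.57°;  2α = 53.13°
n_0 = (-0.9350, +0.3547)
n_1 = (+0.0849, -0.9964)
n_2 = (+0.8706, -0.4921)
n_3 = (+0.9935, +0.1135)
n_4 = (+0.5480, +0.8365)
  (0,1): δ = 64.35°  ·
  (0,2): δ = 8.70°  ✓
  (0,3): δ = 27.30°  ✓
  (0,4): δ = 77.55°  ·
  (1,2): δ = 124.35°  ·
  (1,3): δ = 88.35°  ·
  (1,4): δ = 38.10°  ✓
  (2,3): δ = 144.00°  ·
  (2,4): δ = 93.76°  ·
  (3,4): δ = 129.75°  ·
antipodal pairs: 3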